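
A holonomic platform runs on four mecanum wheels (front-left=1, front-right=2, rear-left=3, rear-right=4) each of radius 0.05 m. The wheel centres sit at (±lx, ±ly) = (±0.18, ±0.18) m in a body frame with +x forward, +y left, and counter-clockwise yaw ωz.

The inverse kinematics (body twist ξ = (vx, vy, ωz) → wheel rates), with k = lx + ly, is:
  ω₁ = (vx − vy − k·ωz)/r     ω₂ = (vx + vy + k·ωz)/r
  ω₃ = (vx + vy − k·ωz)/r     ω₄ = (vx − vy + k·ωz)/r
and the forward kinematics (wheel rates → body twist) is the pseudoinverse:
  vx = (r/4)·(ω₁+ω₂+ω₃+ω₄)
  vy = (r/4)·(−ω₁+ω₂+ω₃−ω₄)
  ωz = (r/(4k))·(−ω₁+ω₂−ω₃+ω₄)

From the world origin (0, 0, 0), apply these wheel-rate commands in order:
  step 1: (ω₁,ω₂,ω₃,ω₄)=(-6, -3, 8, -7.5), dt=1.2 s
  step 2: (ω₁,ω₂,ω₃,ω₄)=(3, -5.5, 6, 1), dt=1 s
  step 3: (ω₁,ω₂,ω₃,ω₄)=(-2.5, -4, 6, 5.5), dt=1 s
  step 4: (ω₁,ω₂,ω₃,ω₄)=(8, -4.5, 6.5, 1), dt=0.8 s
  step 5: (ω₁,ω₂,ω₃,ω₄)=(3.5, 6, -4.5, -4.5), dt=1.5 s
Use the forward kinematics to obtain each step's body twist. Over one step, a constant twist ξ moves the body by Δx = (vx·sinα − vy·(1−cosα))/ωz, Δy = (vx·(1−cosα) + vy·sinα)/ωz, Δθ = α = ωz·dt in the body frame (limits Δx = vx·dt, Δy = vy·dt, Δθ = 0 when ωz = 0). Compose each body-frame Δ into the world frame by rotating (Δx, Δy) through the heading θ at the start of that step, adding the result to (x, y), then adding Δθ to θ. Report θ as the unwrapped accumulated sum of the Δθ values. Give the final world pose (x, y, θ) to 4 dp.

step 1: ξ=(vx,vy,ωz)=(-0.1063, 0.2313, -0.4340), dt=1.2 → body Δ=(-0.0512, 0.2976, -0.5208) → world pose (-0.0512, 0.2976, -0.5208)
step 2: ξ=(vx,vy,ωz)=(0.0563, -0.0437, -0.4688), dt=1.0 → body Δ=(0.0441, -0.0551, -0.4688) → world pose (-0.0403, 0.2278, -0.9896)
step 3: ξ=(vx,vy,ωz)=(0.0625, -0.0125, -0.0694), dt=1.0 → body Δ=(0.0620, -0.0147, -0.0694) → world pose (-0.0185, 0.1679, -1.0590)
step 4: ξ=(vx,vy,ωz)=(0.1375, -0.0875, -0.6250), dt=0.8 → body Δ=(0.0883, -0.0941, -0.5000) → world pose (-0.0572, 0.0449, -1.5590)
step 5: ξ=(vx,vy,ωz)=(0.0063, 0.0313, 0.0868), dt=1.5 → body Δ=(0.0063, 0.0474, 0.1302) → world pose (-0.0098, 0.0391, -1.4288)

(-0.0098, 0.0391, -1.4288)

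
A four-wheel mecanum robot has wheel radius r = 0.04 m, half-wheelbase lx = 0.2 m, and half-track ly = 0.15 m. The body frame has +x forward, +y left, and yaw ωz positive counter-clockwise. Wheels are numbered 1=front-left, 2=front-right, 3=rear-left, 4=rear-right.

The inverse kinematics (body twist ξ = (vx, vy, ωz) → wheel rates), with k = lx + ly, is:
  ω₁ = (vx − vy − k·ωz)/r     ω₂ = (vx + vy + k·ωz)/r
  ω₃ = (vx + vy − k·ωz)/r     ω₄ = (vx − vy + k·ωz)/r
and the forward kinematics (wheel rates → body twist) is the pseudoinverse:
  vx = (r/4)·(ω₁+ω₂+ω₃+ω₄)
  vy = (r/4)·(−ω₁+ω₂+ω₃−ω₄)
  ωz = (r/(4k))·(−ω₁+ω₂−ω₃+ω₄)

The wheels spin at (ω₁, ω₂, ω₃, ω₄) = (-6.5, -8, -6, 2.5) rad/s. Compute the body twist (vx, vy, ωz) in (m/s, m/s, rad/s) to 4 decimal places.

k = lx + ly = 0.2 + 0.15 = 0.3500
ω₁+ω₂+ω₃+ω₄ = -18.0000  →  vx = (0.04/4)·-18.0000 = -0.1800
−ω₁+ω₂+ω₃−ω₄ = -10.0000  →  vy = (0.04/4)·-10.0000 = -0.1000
−ω₁+ω₂−ω₃+ω₄ = 7.0000  →  ωz = (0.04/1.4000)·7.0000 = 0.2000

(-0.1800, -0.1000, 0.2000)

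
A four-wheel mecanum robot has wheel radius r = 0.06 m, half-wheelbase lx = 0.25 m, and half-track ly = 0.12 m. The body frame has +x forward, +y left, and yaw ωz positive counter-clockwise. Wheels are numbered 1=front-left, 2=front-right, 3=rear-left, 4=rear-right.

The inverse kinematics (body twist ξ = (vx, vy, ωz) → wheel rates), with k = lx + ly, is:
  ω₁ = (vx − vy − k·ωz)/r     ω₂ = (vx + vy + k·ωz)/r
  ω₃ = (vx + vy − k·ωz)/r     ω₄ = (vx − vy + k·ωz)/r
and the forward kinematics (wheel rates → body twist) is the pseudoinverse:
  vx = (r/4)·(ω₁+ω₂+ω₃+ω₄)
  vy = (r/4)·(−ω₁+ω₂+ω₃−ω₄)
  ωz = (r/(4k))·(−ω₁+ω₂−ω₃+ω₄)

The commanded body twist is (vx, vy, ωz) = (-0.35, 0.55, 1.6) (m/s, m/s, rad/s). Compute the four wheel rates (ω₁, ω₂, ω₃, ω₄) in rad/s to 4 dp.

k = lx + ly = 0.25 + 0.12 = 0.3700;  k·ωz = 0.3700·1.6 = 0.5920
ω₁ (FL) = (vx − vy − k·ωz)/r = -1.4920/0.06 = -24.8667
ω₂ (FR) = (vx + vy + k·ωz)/r = 0.7920/0.06 = 13.2000
ω₃ (RL) = (vx + vy − k·ωz)/r = -0.3920/0.06 = -6.5333
ω₄ (RR) = (vx − vy + k·ωz)/r = -0.3080/0.06 = -5.1333

(-24.8667, 13.2000, -6.5333, -5.1333)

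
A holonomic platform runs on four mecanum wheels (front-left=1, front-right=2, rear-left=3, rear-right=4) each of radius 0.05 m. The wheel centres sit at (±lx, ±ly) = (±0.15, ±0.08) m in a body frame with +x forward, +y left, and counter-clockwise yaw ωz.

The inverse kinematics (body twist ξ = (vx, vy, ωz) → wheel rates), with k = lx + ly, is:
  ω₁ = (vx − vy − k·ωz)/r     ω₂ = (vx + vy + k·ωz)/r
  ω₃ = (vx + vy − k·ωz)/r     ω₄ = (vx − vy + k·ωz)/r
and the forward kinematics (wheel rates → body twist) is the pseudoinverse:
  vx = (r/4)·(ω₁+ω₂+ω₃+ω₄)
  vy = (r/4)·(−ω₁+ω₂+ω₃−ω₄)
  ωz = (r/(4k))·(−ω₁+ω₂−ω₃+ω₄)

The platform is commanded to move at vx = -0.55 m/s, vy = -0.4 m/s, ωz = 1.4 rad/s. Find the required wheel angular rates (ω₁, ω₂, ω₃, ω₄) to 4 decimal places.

k = lx + ly = 0.15 + 0.08 = 0.2300;  k·ωz = 0.2300·1.4 = 0.3220
ω₁ (FL) = (vx − vy − k·ωz)/r = -0.4720/0.05 = -9.4400
ω₂ (FR) = (vx + vy + k·ωz)/r = -0.6280/0.05 = -12.5600
ω₃ (RL) = (vx + vy − k·ωz)/r = -1.2720/0.05 = -25.4400
ω₄ (RR) = (vx − vy + k·ωz)/r = 0.1720/0.05 = 3.4400

(-9.4400, -12.5600, -25.4400, 3.4400)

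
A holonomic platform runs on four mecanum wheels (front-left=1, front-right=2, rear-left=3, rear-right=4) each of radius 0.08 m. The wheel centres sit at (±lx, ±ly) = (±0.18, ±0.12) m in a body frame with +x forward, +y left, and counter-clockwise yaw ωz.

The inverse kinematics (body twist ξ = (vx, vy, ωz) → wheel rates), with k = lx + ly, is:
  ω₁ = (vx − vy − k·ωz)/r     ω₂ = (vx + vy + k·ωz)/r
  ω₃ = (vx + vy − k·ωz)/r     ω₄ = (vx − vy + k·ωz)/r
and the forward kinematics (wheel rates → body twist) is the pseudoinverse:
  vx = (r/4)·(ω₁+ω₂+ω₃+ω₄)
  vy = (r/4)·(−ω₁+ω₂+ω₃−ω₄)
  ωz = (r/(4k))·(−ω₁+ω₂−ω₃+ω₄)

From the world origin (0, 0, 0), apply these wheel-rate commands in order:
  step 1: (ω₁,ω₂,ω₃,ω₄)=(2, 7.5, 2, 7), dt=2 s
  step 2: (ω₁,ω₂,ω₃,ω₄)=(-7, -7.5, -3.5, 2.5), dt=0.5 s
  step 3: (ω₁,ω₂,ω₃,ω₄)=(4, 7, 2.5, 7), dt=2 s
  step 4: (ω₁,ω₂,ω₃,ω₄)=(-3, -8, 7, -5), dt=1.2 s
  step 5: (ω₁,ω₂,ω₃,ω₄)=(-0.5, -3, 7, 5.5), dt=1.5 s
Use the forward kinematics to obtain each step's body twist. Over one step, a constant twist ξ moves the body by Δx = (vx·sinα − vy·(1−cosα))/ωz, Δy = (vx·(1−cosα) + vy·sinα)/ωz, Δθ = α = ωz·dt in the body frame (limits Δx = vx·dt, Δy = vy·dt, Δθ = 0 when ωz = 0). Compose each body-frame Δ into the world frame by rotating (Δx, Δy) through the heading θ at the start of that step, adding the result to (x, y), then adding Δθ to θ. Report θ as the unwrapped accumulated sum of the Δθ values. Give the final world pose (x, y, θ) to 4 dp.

(0.3095, 0.9808, 0.8233)

step 1: ξ=(vx,vy,ωz)=(0.3700, 0.0100, 0.7000), dt=2.0 → body Δ=(0.5090, 0.4528, 1.4000) → world pose (0.5090, 0.4528, 1.4000)
step 2: ξ=(vx,vy,ωz)=(-0.3100, -0.1300, 0.3667), dt=0.5 → body Δ=(-0.1482, -0.0788, 0.1833) → world pose (0.5615, 0.2934, 1.5833)
step 3: ξ=(vx,vy,ωz)=(0.4100, -0.0300, 0.5000), dt=2.0 → body Δ=(0.7176, 0.3265, 1.0000) → world pose (0.2261, 1.0068, 2.5833)
step 4: ξ=(vx,vy,ωz)=(-0.1800, 0.1400, -1.1333), dt=1.2 → body Δ=(-0.0576, 0.2464, -1.3600) → world pose (0.1444, 0.7673, 1.2233)
step 5: ξ=(vx,vy,ωz)=(0.1800, -0.0200, -0.2667), dt=1.5 → body Δ=(0.2569, -0.0825, -0.4000) → world pose (0.3095, 0.9808, 0.8233)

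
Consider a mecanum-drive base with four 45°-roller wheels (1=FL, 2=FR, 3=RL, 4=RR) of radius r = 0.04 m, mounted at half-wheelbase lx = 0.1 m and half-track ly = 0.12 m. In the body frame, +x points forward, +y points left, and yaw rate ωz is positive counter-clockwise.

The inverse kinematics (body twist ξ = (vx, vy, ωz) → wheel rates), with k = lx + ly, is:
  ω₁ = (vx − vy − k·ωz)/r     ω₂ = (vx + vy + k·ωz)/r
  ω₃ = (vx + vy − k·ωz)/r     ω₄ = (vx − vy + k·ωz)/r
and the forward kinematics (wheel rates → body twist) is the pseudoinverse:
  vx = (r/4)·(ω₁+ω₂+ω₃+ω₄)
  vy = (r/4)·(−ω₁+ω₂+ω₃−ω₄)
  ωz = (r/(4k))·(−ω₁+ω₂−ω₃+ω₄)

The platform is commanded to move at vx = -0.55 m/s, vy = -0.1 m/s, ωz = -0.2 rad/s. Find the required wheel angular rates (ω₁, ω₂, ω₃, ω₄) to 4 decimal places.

(-10.1500, -17.3500, -15.1500, -12.3500)

k = lx + ly = 0.1 + 0.12 = 0.2200;  k·ωz = 0.2200·-0.2 = -0.0440
ω₁ (FL) = (vx − vy − k·ωz)/r = -0.4060/0.04 = -10.1500
ω₂ (FR) = (vx + vy + k·ωz)/r = -0.6940/0.04 = -17.3500
ω₃ (RL) = (vx + vy − k·ωz)/r = -0.6060/0.04 = -15.1500
ω₄ (RR) = (vx − vy + k·ωz)/r = -0.4940/0.04 = -12.3500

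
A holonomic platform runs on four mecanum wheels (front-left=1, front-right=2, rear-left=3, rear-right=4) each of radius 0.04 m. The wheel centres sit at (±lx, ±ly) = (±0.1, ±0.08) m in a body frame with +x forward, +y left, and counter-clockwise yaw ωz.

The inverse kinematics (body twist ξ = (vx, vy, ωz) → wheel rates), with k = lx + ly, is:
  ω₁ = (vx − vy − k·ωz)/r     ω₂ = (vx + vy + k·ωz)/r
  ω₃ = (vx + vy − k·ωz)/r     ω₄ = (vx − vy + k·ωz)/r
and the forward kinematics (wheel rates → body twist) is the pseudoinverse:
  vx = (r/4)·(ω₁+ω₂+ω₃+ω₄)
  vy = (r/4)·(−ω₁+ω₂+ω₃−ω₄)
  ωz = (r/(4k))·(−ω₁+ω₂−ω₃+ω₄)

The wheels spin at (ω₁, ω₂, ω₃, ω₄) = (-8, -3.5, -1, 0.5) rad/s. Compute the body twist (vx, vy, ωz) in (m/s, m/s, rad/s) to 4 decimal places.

k = lx + ly = 0.1 + 0.08 = 0.1800
ω₁+ω₂+ω₃+ω₄ = -12.0000  →  vx = (0.04/4)·-12.0000 = -0.1200
−ω₁+ω₂+ω₃−ω₄ = 3.0000  →  vy = (0.04/4)·3.0000 = 0.0300
−ω₁+ω₂−ω₃+ω₄ = 6.0000  →  ωz = (0.04/0.7200)·6.0000 = 0.3333

(-0.1200, 0.0300, 0.3333)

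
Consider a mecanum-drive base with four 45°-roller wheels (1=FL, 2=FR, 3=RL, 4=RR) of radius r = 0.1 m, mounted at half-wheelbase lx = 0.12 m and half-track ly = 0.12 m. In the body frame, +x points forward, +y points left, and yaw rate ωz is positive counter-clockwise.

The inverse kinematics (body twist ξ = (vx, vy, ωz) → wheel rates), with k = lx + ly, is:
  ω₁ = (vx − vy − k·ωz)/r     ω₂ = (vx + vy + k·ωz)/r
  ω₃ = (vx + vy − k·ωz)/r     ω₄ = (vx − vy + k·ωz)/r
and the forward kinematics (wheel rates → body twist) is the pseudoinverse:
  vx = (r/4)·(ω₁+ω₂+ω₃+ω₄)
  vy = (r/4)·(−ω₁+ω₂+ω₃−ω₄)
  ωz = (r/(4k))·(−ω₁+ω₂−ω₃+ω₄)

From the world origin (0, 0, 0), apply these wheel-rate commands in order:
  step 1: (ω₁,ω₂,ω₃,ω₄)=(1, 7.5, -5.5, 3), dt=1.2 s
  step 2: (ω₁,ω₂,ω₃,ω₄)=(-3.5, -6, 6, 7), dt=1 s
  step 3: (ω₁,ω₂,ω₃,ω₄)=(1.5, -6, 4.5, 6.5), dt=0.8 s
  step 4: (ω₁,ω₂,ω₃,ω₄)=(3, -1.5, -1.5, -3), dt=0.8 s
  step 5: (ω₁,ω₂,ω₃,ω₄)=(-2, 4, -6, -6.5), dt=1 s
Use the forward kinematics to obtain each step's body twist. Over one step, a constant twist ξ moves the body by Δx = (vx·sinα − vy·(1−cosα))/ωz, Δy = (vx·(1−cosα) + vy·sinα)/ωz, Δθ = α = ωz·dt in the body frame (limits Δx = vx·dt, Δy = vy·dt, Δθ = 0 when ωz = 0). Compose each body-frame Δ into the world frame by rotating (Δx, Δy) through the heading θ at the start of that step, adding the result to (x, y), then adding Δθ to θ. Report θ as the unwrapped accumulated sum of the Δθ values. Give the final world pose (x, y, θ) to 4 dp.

(0.1474, 0.0863, 1.3333)

step 1: ξ=(vx,vy,ωz)=(0.1500, -0.0500, 1.5625), dt=1.2 → body Δ=(0.1332, 0.0942, 1.8750) → world pose (0.1332, 0.0942, 1.8750)
step 2: ξ=(vx,vy,ωz)=(0.0875, -0.0875, -0.1562), dt=1.0 → body Δ=(0.0803, -0.0940, -0.1562) → world pose (0.1988, 0.1990, 1.7188)
step 3: ξ=(vx,vy,ωz)=(0.1625, -0.2375, -0.5729), dt=0.8 → body Δ=(0.0827, -0.2127, -0.4583) → world pose (0.3969, 0.3122, 1.2604)
step 4: ξ=(vx,vy,ωz)=(-0.0750, -0.0750, -0.6250), dt=0.8 → body Δ=(-0.0722, -0.0428, -0.5000) → world pose (0.4157, 0.2303, 0.7604)
step 5: ξ=(vx,vy,ωz)=(-0.2625, 0.1625, 0.5729), dt=1.0 → body Δ=(-0.2937, 0.0806, 0.5729) → world pose (0.1474, 0.0863, 1.3333)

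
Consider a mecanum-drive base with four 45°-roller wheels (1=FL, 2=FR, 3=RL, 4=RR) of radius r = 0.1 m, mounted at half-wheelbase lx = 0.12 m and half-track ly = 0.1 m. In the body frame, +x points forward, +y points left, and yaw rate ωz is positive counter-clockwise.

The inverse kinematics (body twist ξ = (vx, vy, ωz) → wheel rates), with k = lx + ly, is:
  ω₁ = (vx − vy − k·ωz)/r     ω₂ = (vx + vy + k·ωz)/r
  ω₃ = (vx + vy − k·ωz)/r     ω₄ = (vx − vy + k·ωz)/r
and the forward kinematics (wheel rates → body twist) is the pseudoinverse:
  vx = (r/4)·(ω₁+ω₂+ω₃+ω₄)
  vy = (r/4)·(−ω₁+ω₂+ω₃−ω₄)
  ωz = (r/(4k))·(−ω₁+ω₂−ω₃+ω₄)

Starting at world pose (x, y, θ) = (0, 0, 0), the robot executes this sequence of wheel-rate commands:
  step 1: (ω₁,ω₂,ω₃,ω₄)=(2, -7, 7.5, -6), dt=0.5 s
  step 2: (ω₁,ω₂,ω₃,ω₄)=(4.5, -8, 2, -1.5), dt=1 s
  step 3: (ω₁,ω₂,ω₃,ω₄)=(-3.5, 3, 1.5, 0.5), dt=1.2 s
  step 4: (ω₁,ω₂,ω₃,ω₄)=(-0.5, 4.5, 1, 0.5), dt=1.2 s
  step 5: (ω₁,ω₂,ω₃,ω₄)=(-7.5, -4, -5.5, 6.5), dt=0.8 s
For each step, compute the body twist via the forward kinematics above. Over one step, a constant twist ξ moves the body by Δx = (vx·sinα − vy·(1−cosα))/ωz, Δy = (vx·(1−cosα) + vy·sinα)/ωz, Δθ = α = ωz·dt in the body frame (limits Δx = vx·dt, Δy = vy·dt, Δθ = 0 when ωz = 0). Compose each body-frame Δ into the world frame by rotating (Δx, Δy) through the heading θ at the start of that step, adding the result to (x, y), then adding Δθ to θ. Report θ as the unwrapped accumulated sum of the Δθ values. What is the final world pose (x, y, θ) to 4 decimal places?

(-0.2357, -0.1197, -0.3239)

step 1: ξ=(vx,vy,ωz)=(-0.0875, 0.1125, -2.5568), dt=0.5 → body Δ=(-0.0015, 0.0665, -1.2784) → world pose (-0.0015, 0.0665, -1.2784)
step 2: ξ=(vx,vy,ωz)=(-0.0750, -0.2250, -1.8182), dt=1.0 → body Δ=(-0.1940, -0.0686, -1.8182) → world pose (-0.1231, 0.2325, -3.0966)
step 3: ξ=(vx,vy,ωz)=(0.0375, 0.1875, 0.6250), dt=1.2 → body Δ=(-0.0396, 0.2206, 0.7500) → world pose (-0.0736, 0.0139, -2.3466)
step 4: ξ=(vx,vy,ωz)=(0.1375, 0.1375, 0.5114), dt=1.2 → body Δ=(0.1058, 0.2039, 0.6136) → world pose (-0.0021, -0.2044, -1.7330)
step 5: ξ=(vx,vy,ωz)=(-0.2625, -0.2125, 1.7614), dt=0.8 → body Δ=(-0.0459, -0.2441, 1.4091) → world pose (-0.2357, -0.1197, -0.3239)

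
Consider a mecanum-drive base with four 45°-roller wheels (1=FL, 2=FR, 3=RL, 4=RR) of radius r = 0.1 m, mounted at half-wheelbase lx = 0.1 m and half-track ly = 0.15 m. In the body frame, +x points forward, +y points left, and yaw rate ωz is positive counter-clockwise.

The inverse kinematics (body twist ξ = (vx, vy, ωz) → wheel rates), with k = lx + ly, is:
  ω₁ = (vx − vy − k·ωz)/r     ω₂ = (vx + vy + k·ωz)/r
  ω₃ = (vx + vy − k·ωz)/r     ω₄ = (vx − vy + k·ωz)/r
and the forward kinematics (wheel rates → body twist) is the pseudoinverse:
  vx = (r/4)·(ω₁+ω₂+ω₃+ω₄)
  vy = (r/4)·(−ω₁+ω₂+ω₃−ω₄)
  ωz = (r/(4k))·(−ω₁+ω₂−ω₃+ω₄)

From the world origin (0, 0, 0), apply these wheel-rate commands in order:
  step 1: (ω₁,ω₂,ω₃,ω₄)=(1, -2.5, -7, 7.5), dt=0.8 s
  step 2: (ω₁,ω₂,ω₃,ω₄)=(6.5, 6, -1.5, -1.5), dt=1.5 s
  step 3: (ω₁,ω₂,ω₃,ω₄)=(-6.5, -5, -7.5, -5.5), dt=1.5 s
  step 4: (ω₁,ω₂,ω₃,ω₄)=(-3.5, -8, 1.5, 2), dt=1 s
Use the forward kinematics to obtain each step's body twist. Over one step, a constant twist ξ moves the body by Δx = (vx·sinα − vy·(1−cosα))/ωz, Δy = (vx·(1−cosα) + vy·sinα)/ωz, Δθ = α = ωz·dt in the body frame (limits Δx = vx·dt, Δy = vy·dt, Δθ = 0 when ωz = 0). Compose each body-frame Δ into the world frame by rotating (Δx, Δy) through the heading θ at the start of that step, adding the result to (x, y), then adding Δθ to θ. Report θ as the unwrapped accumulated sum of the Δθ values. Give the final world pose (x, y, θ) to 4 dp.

(-0.0123, -1.1074, 0.9300)

step 1: ξ=(vx,vy,ωz)=(-0.0250, -0.4500, 1.1000), dt=0.8 → body Δ=(0.1309, -0.3235, 0.8800) → world pose (0.1309, -0.3235, 0.8800)
step 2: ξ=(vx,vy,ωz)=(0.2375, -0.0125, -0.0500), dt=1.5 → body Δ=(0.3552, -0.0321, -0.0750) → world pose (0.3820, -0.0702, 0.8050)
step 3: ξ=(vx,vy,ωz)=(-0.6125, -0.0125, 0.3500), dt=1.5 → body Δ=(-0.8723, -0.2536, 0.5250) → world pose (-0.0398, -0.8748, 1.3300)
step 4: ξ=(vx,vy,ωz)=(-0.2000, -0.1250, -0.4000), dt=1.0 → body Δ=(-0.2194, -0.0822, -0.4000) → world pose (-0.0123, -1.1074, 0.9300)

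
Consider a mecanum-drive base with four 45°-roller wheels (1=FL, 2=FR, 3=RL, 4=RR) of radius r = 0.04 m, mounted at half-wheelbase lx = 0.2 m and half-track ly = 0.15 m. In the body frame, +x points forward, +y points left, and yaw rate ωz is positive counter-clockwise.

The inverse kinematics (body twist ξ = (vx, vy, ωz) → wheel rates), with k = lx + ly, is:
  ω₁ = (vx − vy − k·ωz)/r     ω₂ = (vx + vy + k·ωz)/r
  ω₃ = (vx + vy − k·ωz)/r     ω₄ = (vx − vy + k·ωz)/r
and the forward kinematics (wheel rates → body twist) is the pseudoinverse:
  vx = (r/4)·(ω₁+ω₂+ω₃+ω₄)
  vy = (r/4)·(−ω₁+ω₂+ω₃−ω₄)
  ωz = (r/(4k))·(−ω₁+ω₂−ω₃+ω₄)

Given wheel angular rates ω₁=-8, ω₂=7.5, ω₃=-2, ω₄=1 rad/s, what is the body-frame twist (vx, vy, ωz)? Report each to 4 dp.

k = lx + ly = 0.2 + 0.15 = 0.3500
ω₁+ω₂+ω₃+ω₄ = -1.5000  →  vx = (0.04/4)·-1.5000 = -0.0150
−ω₁+ω₂+ω₃−ω₄ = 12.5000  →  vy = (0.04/4)·12.5000 = 0.1250
−ω₁+ω₂−ω₃+ω₄ = 18.5000  →  ωz = (0.04/1.4000)·18.5000 = 0.5286

(-0.0150, 0.1250, 0.5286)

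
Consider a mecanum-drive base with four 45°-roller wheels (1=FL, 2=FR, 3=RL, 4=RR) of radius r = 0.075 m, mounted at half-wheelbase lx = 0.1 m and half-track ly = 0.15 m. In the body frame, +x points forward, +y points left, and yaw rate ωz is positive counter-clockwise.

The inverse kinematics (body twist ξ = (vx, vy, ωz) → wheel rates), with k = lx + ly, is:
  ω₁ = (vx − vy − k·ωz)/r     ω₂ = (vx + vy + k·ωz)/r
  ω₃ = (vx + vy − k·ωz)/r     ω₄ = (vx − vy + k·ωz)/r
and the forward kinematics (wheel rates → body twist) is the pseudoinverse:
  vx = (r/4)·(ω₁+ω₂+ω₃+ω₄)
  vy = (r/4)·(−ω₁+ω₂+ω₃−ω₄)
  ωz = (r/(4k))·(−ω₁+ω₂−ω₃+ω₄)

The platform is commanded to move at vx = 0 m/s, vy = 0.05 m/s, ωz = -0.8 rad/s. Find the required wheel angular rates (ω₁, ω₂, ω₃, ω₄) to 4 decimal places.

(2.0000, -2.0000, 3.3333, -3.3333)

k = lx + ly = 0.1 + 0.15 = 0.2500;  k·ωz = 0.2500·-0.8 = -0.2000
ω₁ (FL) = (vx − vy − k·ωz)/r = 0.1500/0.075 = 2.0000
ω₂ (FR) = (vx + vy + k·ωz)/r = -0.1500/0.075 = -2.0000
ω₃ (RL) = (vx + vy − k·ωz)/r = 0.2500/0.075 = 3.3333
ω₄ (RR) = (vx − vy + k·ωz)/r = -0.2500/0.075 = -3.3333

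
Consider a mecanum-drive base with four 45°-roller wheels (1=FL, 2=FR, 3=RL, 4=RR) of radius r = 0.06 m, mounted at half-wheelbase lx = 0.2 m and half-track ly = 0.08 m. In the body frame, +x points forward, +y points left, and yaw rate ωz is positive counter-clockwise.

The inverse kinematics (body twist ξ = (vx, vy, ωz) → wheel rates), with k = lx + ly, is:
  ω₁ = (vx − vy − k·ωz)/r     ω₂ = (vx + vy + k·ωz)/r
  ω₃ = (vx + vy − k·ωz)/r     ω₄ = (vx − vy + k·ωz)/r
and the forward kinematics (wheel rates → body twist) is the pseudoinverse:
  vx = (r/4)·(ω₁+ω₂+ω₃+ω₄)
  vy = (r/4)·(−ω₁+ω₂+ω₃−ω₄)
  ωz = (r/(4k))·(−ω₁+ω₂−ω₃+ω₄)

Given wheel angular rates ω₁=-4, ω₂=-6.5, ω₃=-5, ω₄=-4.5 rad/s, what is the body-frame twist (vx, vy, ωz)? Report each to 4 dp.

(-0.3000, -0.0450, -0.1071)

k = lx + ly = 0.2 + 0.08 = 0.2800
ω₁+ω₂+ω₃+ω₄ = -20.0000  →  vx = (0.06/4)·-20.0000 = -0.3000
−ω₁+ω₂+ω₃−ω₄ = -3.0000  →  vy = (0.06/4)·-3.0000 = -0.0450
−ω₁+ω₂−ω₃+ω₄ = -2.0000  →  ωz = (0.06/1.1200)·-2.0000 = -0.1071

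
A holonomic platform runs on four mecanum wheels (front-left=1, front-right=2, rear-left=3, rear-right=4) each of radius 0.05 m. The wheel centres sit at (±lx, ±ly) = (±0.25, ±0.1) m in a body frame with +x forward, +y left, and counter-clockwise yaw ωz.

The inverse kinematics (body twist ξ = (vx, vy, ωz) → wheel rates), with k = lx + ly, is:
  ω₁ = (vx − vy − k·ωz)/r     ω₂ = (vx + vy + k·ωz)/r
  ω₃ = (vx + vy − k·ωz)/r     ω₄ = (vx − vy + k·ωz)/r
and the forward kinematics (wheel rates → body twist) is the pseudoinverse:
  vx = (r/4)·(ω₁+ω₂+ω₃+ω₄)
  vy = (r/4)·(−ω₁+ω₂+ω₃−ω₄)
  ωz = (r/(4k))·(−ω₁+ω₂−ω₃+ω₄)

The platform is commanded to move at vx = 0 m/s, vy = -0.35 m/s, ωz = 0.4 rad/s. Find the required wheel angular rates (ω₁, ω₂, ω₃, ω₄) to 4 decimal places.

(4.2000, -4.2000, -9.8000, 9.8000)

k = lx + ly = 0.25 + 0.1 = 0.3500;  k·ωz = 0.3500·0.4 = 0.1400
ω₁ (FL) = (vx − vy − k·ωz)/r = 0.2100/0.05 = 4.2000
ω₂ (FR) = (vx + vy + k·ωz)/r = -0.2100/0.05 = -4.2000
ω₃ (RL) = (vx + vy − k·ωz)/r = -0.4900/0.05 = -9.8000
ω₄ (RR) = (vx − vy + k·ωz)/r = 0.4900/0.05 = 9.8000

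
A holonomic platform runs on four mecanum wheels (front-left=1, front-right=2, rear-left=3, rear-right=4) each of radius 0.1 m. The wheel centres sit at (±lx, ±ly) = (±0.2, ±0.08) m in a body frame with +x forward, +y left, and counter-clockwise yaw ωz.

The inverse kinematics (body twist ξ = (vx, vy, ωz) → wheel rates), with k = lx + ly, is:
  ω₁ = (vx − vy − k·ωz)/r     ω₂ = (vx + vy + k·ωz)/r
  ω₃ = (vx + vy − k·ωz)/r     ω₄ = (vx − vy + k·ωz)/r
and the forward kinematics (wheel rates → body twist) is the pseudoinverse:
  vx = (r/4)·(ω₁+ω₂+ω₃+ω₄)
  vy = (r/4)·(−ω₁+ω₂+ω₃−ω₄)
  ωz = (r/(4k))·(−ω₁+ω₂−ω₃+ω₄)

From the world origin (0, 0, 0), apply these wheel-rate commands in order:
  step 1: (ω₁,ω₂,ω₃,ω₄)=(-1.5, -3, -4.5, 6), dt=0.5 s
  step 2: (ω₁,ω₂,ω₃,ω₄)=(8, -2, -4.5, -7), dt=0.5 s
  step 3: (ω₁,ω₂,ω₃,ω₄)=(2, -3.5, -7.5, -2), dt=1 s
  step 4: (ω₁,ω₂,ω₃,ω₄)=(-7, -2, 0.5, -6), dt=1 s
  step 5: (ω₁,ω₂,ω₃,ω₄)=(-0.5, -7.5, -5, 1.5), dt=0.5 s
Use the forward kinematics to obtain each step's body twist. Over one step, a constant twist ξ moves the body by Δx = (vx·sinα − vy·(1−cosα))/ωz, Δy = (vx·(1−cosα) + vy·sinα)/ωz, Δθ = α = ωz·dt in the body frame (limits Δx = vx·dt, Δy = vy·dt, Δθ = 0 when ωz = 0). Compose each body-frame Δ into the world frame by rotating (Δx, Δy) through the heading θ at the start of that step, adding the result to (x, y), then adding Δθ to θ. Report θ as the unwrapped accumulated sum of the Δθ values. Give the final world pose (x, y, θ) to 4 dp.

step 1: ξ=(vx,vy,ωz)=(-0.0750, -0.3000, 0.8036), dt=0.5 → body Δ=(-0.0068, -0.1534, 0.4018) → world pose (-0.0068, -0.1534, 0.4018)
step 2: ξ=(vx,vy,ωz)=(-0.1375, -0.1875, -1.1161), dt=0.5 → body Δ=(-0.0907, -0.0703, -0.5580) → world pose (-0.0628, -0.2536, -0.1562)
step 3: ξ=(vx,vy,ωz)=(-0.2750, -0.2750, 0.0000), dt=1.0 → body Δ=(-0.2750, -0.2750, 0.0000) → world pose (-0.3772, -0.4824, -0.1562)
step 4: ξ=(vx,vy,ωz)=(-0.3625, 0.2875, -0.1339), dt=1.0 → body Δ=(-0.3422, 0.3109, -0.1339) → world pose (-0.6669, -0.1221, -0.2902)
step 5: ξ=(vx,vy,ωz)=(-0.2875, -0.3375, -0.0446), dt=0.5 → body Δ=(-0.1456, -0.1671, -0.0223) → world pose (-0.8542, -0.2406, -0.3125)

(-0.8542, -0.2406, -0.3125)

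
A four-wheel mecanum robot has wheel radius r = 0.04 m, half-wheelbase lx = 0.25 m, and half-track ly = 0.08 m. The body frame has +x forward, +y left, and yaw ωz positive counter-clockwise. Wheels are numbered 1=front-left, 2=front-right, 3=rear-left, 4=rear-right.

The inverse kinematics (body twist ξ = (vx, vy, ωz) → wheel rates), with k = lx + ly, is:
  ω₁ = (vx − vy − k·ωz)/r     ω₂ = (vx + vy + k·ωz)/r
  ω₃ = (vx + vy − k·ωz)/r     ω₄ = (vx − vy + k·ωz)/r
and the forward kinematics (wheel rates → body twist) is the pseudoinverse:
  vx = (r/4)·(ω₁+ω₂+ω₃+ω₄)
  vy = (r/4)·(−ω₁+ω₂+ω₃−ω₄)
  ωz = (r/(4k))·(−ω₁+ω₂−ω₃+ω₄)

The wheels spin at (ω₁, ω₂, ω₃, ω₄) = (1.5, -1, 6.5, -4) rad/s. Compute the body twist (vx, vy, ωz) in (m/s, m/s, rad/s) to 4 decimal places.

(0.0300, 0.0800, -0.3939)

k = lx + ly = 0.25 + 0.08 = 0.3300
ω₁+ω₂+ω₃+ω₄ = 3.0000  →  vx = (0.04/4)·3.0000 = 0.0300
−ω₁+ω₂+ω₃−ω₄ = 8.0000  →  vy = (0.04/4)·8.0000 = 0.0800
−ω₁+ω₂−ω₃+ω₄ = -13.0000  →  ωz = (0.04/1.3200)·-13.0000 = -0.3939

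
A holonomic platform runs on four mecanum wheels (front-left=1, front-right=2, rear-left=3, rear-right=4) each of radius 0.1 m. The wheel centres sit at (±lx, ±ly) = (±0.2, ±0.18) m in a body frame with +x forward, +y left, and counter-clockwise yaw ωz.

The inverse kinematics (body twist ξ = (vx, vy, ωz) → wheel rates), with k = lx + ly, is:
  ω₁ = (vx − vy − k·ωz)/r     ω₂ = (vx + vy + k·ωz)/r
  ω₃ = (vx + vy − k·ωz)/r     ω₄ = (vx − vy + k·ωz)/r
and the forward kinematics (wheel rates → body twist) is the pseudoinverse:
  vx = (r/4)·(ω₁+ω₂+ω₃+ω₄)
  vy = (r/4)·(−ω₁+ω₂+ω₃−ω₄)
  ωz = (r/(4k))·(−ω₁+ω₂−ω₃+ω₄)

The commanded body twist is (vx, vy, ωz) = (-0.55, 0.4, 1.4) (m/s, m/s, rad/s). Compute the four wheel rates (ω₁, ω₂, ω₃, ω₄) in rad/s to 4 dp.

(-14.8200, 3.8200, -6.8200, -4.1800)

k = lx + ly = 0.2 + 0.18 = 0.3800;  k·ωz = 0.3800·1.4 = 0.5320
ω₁ (FL) = (vx − vy − k·ωz)/r = -1.4820/0.1 = -14.8200
ω₂ (FR) = (vx + vy + k·ωz)/r = 0.3820/0.1 = 3.8200
ω₃ (RL) = (vx + vy − k·ωz)/r = -0.6820/0.1 = -6.8200
ω₄ (RR) = (vx − vy + k·ωz)/r = -0.4180/0.1 = -4.1800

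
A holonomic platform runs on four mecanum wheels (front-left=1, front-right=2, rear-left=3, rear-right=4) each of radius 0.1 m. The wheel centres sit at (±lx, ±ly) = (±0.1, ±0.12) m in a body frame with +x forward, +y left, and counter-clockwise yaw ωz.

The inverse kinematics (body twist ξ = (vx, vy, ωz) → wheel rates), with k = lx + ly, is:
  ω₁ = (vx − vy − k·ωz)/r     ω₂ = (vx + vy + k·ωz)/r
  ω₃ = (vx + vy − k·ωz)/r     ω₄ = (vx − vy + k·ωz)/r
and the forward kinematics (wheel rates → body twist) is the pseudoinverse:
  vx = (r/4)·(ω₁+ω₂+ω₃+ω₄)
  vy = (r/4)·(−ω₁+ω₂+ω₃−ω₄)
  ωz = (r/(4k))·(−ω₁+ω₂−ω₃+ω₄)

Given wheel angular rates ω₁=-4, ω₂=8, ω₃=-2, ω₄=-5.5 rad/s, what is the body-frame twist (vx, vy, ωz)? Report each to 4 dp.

k = lx + ly = 0.1 + 0.12 = 0.2200
ω₁+ω₂+ω₃+ω₄ = -3.5000  →  vx = (0.1/4)·-3.5000 = -0.0875
−ω₁+ω₂+ω₃−ω₄ = 15.5000  →  vy = (0.1/4)·15.5000 = 0.3875
−ω₁+ω₂−ω₃+ω₄ = 8.5000  →  ωz = (0.1/0.8800)·8.5000 = 0.9659

(-0.0875, 0.3875, 0.9659)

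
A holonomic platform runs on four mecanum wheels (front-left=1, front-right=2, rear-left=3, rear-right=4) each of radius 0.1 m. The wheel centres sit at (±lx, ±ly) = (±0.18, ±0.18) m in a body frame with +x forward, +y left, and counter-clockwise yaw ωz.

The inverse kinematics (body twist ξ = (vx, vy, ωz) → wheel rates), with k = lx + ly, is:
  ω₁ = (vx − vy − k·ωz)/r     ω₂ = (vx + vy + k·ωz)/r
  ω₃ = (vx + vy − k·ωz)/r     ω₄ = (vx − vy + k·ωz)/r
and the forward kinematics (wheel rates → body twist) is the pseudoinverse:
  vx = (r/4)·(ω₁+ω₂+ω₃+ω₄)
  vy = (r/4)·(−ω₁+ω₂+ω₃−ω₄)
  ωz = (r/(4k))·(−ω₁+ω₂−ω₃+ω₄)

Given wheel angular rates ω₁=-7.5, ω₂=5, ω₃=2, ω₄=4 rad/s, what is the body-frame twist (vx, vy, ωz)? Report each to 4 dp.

(0.0875, 0.2625, 1.0069)

k = lx + ly = 0.18 + 0.18 = 0.3600
ω₁+ω₂+ω₃+ω₄ = 3.5000  →  vx = (0.1/4)·3.5000 = 0.0875
−ω₁+ω₂+ω₃−ω₄ = 10.5000  →  vy = (0.1/4)·10.5000 = 0.2625
−ω₁+ω₂−ω₃+ω₄ = 14.5000  →  ωz = (0.1/1.4400)·14.5000 = 1.0069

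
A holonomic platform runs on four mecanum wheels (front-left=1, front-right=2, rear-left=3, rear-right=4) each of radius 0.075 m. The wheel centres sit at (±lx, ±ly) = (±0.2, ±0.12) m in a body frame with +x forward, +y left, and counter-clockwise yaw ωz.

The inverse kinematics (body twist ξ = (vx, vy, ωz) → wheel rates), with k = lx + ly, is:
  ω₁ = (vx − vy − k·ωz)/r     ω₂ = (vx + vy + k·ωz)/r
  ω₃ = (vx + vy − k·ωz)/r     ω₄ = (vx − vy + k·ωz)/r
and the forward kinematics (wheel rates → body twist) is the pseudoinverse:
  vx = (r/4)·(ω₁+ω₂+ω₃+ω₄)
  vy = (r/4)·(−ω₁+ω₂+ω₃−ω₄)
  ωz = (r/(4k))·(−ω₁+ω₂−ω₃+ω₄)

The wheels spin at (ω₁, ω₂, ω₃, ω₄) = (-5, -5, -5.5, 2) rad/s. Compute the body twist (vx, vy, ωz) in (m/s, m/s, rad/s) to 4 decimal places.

(-0.2531, -0.1406, 0.4395)

k = lx + ly = 0.2 + 0.12 = 0.3200
ω₁+ω₂+ω₃+ω₄ = -13.5000  →  vx = (0.075/4)·-13.5000 = -0.2531
−ω₁+ω₂+ω₃−ω₄ = -7.5000  →  vy = (0.075/4)·-7.5000 = -0.1406
−ω₁+ω₂−ω₃+ω₄ = 7.5000  →  ωz = (0.075/1.2800)·7.5000 = 0.4395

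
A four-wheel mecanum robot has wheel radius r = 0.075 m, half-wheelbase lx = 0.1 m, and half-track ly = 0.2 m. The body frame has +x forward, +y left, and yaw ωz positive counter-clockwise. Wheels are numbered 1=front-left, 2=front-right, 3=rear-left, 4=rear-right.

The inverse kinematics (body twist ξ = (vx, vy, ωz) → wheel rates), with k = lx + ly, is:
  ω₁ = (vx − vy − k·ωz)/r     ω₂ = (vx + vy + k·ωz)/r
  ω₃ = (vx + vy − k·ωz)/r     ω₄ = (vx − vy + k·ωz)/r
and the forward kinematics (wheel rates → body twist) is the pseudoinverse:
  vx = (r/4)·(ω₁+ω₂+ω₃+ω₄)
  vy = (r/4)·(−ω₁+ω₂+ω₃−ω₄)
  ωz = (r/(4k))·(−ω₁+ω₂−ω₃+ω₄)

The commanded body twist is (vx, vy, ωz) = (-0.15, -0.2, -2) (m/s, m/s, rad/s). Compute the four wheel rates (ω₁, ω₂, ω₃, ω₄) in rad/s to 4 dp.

k = lx + ly = 0.1 + 0.2 = 0.3000;  k·ωz = 0.3000·-2 = -0.6000
ω₁ (FL) = (vx − vy − k·ωz)/r = 0.6500/0.075 = 8.6667
ω₂ (FR) = (vx + vy + k·ωz)/r = -0.9500/0.075 = -12.6667
ω₃ (RL) = (vx + vy − k·ωz)/r = 0.2500/0.075 = 3.3333
ω₄ (RR) = (vx − vy + k·ωz)/r = -0.5500/0.075 = -7.3333

(8.6667, -12.6667, 3.3333, -7.3333)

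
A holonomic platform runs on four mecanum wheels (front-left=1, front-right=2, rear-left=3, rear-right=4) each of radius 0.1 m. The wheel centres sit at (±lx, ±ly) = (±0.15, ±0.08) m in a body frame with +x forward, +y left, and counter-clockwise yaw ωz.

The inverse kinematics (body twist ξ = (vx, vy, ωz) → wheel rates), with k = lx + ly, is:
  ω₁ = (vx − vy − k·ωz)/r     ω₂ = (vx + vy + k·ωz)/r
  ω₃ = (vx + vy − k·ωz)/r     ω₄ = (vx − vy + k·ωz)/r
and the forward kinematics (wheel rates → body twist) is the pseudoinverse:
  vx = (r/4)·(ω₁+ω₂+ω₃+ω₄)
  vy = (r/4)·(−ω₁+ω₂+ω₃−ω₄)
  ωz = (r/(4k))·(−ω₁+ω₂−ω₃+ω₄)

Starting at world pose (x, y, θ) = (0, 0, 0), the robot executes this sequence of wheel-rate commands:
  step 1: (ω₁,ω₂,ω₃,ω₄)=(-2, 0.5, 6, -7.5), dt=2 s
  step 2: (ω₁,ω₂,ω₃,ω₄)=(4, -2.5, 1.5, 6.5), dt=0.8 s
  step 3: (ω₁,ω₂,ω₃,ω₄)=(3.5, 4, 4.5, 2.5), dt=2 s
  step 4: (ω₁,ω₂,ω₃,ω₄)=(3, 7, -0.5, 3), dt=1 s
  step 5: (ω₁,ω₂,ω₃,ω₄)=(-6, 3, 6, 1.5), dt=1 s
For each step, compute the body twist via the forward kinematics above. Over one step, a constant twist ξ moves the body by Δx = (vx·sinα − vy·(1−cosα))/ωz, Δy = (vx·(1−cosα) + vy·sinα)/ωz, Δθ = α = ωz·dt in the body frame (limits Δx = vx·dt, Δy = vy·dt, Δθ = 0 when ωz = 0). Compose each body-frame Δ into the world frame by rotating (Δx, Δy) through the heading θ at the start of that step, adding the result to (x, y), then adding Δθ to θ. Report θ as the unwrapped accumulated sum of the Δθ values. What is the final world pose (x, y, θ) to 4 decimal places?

(-0.2709, -0.4217, -1.5435)

step 1: ξ=(vx,vy,ωz)=(-0.0750, 0.4000, -1.1957), dt=2.0 → body Δ=(0.5365, 0.3367, -2.3913) → world pose (0.5365, 0.3367, -2.3913)
step 2: ξ=(vx,vy,ωz)=(0.2375, -0.2875, -0.1630), dt=0.8 → body Δ=(0.1745, -0.2417, -0.1304) → world pose (0.2440, 0.3946, -2.5217)
step 3: ξ=(vx,vy,ωz)=(0.3625, 0.0625, -0.1630), dt=2.0 → body Δ=(0.7324, 0.0056, -0.3261) → world pose (-0.3488, -0.0355, -2.8478)
step 4: ξ=(vx,vy,ωz)=(0.3125, 0.0125, 0.8152), dt=1.0 → body Δ=(0.2742, 0.1316, 0.8152) → world pose (-0.5732, -0.2409, -2.0326)
step 5: ξ=(vx,vy,ωz)=(0.1125, 0.3375, 0.4891), dt=1.0 → body Δ=(0.0272, 0.3512, 0.4891) → world pose (-0.2709, -0.4217, -1.5435)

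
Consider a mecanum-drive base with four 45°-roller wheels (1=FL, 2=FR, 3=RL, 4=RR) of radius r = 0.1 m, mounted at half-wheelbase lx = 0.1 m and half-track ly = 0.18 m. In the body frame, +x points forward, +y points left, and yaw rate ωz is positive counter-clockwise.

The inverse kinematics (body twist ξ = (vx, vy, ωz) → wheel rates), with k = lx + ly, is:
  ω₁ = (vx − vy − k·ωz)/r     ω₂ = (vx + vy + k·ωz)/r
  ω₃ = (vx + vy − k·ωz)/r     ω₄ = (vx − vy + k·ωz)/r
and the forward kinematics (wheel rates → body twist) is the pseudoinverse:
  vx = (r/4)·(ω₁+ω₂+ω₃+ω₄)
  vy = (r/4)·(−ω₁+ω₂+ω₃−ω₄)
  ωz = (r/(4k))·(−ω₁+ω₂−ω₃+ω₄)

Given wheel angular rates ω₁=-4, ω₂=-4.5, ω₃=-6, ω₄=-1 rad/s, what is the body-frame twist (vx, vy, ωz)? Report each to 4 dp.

(-0.3875, -0.1375, 0.4018)

k = lx + ly = 0.1 + 0.18 = 0.2800
ω₁+ω₂+ω₃+ω₄ = -15.5000  →  vx = (0.1/4)·-15.5000 = -0.3875
−ω₁+ω₂+ω₃−ω₄ = -5.5000  →  vy = (0.1/4)·-5.5000 = -0.1375
−ω₁+ω₂−ω₃+ω₄ = 4.5000  →  ωz = (0.1/1.1200)·4.5000 = 0.4018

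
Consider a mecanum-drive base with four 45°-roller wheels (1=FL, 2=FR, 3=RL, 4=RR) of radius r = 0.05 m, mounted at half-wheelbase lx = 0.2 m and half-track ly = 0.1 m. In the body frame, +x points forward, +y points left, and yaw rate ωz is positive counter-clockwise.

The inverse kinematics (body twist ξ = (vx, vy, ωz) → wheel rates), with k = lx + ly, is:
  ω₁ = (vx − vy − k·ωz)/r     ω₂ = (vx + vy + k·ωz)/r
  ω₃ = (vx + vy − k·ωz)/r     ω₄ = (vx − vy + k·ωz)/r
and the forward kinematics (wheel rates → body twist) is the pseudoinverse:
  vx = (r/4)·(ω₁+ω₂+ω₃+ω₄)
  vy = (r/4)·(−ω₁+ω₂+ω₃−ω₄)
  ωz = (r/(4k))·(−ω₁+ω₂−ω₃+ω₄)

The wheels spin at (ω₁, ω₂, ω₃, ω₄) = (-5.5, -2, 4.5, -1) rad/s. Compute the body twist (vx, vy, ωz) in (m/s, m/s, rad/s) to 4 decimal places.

(-0.0500, 0.1125, -0.0833)

k = lx + ly = 0.2 + 0.1 = 0.3000
ω₁+ω₂+ω₃+ω₄ = -4.0000  →  vx = (0.05/4)·-4.0000 = -0.0500
−ω₁+ω₂+ω₃−ω₄ = 9.0000  →  vy = (0.05/4)·9.0000 = 0.1125
−ω₁+ω₂−ω₃+ω₄ = -2.0000  →  ωz = (0.05/1.2000)·-2.0000 = -0.0833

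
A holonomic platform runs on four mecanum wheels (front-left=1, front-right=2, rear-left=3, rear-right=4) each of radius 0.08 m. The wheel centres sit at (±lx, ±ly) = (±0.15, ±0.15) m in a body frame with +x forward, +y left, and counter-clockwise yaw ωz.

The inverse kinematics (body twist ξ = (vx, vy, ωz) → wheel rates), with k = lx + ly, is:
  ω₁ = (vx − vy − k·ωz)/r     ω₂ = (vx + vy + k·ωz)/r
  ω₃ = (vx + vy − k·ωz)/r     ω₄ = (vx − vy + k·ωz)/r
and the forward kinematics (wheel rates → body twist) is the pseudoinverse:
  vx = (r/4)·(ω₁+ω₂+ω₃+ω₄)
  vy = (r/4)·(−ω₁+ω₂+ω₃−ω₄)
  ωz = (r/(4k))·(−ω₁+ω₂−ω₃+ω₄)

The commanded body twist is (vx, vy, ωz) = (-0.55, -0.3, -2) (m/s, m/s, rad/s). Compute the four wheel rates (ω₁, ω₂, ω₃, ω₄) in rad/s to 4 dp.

k = lx + ly = 0.15 + 0.15 = 0.3000;  k·ωz = 0.3000·-2 = -0.6000
ω₁ (FL) = (vx − vy − k·ωz)/r = 0.3500/0.08 = 4.3750
ω₂ (FR) = (vx + vy + k·ωz)/r = -1.4500/0.08 = -18.1250
ω₃ (RL) = (vx + vy − k·ωz)/r = -0.2500/0.08 = -3.1250
ω₄ (RR) = (vx − vy + k·ωz)/r = -0.8500/0.08 = -10.6250

(4.3750, -18.1250, -3.1250, -10.6250)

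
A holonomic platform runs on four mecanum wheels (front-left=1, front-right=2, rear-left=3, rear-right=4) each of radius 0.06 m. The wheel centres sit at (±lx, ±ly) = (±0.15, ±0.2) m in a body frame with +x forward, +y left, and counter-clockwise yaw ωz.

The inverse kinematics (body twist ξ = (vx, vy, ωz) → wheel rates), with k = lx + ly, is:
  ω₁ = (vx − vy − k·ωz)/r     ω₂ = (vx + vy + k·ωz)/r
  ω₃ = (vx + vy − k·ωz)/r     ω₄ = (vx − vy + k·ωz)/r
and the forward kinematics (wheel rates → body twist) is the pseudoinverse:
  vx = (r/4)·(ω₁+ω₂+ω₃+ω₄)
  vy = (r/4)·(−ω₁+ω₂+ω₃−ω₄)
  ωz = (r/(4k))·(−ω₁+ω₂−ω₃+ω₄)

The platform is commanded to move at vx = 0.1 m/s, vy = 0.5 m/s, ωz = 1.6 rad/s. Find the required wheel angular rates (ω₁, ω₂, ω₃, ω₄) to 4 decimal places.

k = lx + ly = 0.15 + 0.2 = 0.3500;  k·ωz = 0.3500·1.6 = 0.5600
ω₁ (FL) = (vx − vy − k·ωz)/r = -0.9600/0.06 = -16.0000
ω₂ (FR) = (vx + vy + k·ωz)/r = 1.1600/0.06 = 19.3333
ω₃ (RL) = (vx + vy − k·ωz)/r = 0.0400/0.06 = 0.6667
ω₄ (RR) = (vx − vy + k·ωz)/r = 0.1600/0.06 = 2.6667

(-16.0000, 19.3333, 0.6667, 2.6667)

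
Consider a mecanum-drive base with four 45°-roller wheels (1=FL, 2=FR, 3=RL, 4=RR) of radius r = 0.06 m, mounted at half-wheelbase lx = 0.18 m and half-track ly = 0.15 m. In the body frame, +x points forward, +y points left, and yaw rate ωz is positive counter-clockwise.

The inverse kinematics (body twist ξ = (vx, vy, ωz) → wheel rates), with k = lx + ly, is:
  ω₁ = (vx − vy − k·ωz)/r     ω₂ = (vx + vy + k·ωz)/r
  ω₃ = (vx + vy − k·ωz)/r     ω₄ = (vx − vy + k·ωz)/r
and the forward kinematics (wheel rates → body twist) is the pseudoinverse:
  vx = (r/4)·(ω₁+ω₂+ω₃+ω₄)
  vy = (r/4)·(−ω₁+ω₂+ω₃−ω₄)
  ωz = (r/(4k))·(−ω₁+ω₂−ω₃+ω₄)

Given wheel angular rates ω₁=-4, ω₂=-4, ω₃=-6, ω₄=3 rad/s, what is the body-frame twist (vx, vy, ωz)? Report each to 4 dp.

(-0.1650, -0.1350, 0.4091)

k = lx + ly = 0.18 + 0.15 = 0.3300
ω₁+ω₂+ω₃+ω₄ = -11.0000  →  vx = (0.06/4)·-11.0000 = -0.1650
−ω₁+ω₂+ω₃−ω₄ = -9.0000  →  vy = (0.06/4)·-9.0000 = -0.1350
−ω₁+ω₂−ω₃+ω₄ = 9.0000  →  ωz = (0.06/1.3200)·9.0000 = 0.4091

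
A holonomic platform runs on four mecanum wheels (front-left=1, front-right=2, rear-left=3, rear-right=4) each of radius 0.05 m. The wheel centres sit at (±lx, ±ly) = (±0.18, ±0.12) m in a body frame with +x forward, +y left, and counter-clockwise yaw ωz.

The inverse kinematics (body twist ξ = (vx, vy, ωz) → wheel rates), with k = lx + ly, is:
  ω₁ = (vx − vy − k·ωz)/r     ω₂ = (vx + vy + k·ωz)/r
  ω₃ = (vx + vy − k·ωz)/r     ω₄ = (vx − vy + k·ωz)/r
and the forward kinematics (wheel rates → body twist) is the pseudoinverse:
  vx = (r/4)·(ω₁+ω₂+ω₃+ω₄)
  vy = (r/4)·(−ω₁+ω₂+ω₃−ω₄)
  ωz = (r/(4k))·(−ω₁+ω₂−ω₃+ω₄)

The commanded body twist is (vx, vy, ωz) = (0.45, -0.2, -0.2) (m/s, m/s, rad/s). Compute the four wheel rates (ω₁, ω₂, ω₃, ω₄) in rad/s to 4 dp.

k = lx + ly = 0.18 + 0.12 = 0.3000;  k·ωz = 0.3000·-0.2 = -0.0600
ω₁ (FL) = (vx − vy − k·ωz)/r = 0.7100/0.05 = 14.2000
ω₂ (FR) = (vx + vy + k·ωz)/r = 0.1900/0.05 = 3.8000
ω₃ (RL) = (vx + vy − k·ωz)/r = 0.3100/0.05 = 6.2000
ω₄ (RR) = (vx − vy + k·ωz)/r = 0.5900/0.05 = 11.8000

(14.2000, 3.8000, 6.2000, 11.8000)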